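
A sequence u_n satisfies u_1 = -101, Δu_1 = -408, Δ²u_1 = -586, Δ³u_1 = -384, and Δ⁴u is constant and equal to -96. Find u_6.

-12321

Build the table forward from the leading diagonal:
Δ⁴: -96, -96, -96, -96, -96, -96
Δ³: -384, -480, -576, -672, -768, -864
Δ²: -586, -970, -1450, -2026, -2698, -3466
Δ: -408, -994, -1964, -3414, -5440, -8138
u: -101, -509, -1503, -3467, -6881, -12321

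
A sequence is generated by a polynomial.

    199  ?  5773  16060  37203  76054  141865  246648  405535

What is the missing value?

1530

Using the last 7 terms:
D1: 10287, 21143, 38851, 65811, 104783, 158887
D2: 10856, 17708, 26960, 38972, 54104
D3: 6852, 9252, 12012, 15132
D4: 2400, 2760, 3120
D5: 360, 360
Constant fifth difference = 360.
Extend backward: 2400 − 360 = 2040;  6852 − 2040 = 4812;  10856 − 4812 = 6044;  10287 − 6044 = 4243;  5773 − 4243 = 1530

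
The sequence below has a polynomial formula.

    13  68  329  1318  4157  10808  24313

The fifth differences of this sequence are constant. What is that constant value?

First differences: 55, 261, 989, 2839, 6651, 13505
Second differences: 206, 728, 1850, 3812, 6854
Third differences: 522, 1122, 1962, 3042
Fourth differences: 600, 840, 1080
Fifth differences: 240, 240

240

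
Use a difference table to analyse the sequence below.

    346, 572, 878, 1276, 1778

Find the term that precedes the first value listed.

First differences: 226, 306, 398, 502
Second differences: 80, 92, 104
Third differences: 12, 12
The third differences are constant at 12.
Work back: 80 − 12 = 68;  226 − 68 = 158;  346 − 158 = 188

188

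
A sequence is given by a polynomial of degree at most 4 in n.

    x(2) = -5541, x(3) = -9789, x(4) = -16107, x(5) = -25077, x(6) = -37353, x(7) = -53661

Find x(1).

-4248, -6318, -8970, -12276, -16308
-2070, -2652, -3306, -4032
-582, -654, -726
-72, -72
The fourth differences are constant at -72.
Work back: -582 + 72 = -510;  -2070 + 510 = -1560;  -4248 + 1560 = -2688;  -5541 + 2688 = -2853

-2853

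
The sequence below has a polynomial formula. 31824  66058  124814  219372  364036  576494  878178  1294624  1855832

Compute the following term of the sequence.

2596626

First differences: 34234, 58756, 94558, 144664, 212458, 301684, 416446, 561208
Second differences: 24522, 35802, 50106, 67794, 89226, 114762, 144762
Third differences: 11280, 14304, 17688, 21432, 25536, 30000
Fourth differences: 3024, 3384, 3744, 4104, 4464
Fifth differences: 360, 360, 360, 360
Fifth differences constant at 360.
4464 + 360 = 4824;  30000 + 4824 = 34824;  144762 + 34824 = 179586;  561208 + 179586 = 740794;  1855832 + 740794 = 2596626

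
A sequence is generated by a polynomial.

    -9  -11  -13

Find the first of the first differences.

D1: -2, -2

-2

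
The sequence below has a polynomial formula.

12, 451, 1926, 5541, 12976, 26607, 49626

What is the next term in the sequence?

86161

First differences: 439, 1475, 3615, 7435, 13631, 23019
Second differences: 1036, 2140, 3820, 6196, 9388
Third differences: 1104, 1680, 2376, 3192
Fourth differences: 576, 696, 816
Fifth differences: 120, 120
The fifth differences are constant (120).
816 + 120 = 936;  3192 + 936 = 4128;  9388 + 4128 = 13516;  23019 + 13516 = 36535;  49626 + 36535 = 86161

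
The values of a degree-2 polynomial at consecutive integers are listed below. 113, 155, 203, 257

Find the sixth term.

383

First differences: 42 , 48 , 54
Second differences: 6 , 6
The second differences are constant (6).
54 + 6 = 60;  257 + 60 = 317
60 + 6 = 66;  317 + 66 = 383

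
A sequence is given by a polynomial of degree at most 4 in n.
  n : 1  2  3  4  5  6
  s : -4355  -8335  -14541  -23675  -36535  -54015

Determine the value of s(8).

D1: -3980, -6206, -9134, -12860, -17480
D2: -2226, -2928, -3726, -4620
D3: -702, -798, -894
D4: -96, -96
The fourth differences are constant (-96).
-894 − 96 = -990;  -4620 − 990 = -5610;  -17480 − 5610 = -23090;  -54015 − 23090 = -77105
-990 − 96 = -1086;  -5610 − 1086 = -6696;  -23090 − 6696 = -29786;  -77105 − 29786 = -106891

-106891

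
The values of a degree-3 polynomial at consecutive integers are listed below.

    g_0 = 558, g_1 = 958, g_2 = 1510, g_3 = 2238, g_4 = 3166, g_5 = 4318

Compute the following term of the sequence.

First differences: 400 , 552 , 728 , 928 , 1152
Second differences: 152 , 176 , 200 , 224
Third differences: 24 , 24 , 24
Third differences constant at 24.
224 + 24 = 248;  1152 + 248 = 1400;  4318 + 1400 = 5718

5718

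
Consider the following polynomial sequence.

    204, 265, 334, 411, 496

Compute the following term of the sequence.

589

D1: 61, 69, 77, 85
D2: 8, 8, 8
Constant second difference = 8, so extend:
85 + 8 = 93;  496 + 93 = 589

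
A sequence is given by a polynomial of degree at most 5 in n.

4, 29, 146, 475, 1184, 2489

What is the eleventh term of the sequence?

28874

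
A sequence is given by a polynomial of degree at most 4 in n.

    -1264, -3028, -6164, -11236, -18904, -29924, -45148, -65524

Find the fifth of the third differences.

First differences: -1764, -3136, -5072, -7668, -11020, -15224, -20376
Second differences: -1372, -1936, -2596, -3352, -4204, -5152
Third differences: -564, -660, -756, -852, -948
Fourth differences: -96, -96, -96, -96

-948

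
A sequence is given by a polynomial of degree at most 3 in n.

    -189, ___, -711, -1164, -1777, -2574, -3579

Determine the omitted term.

Using the last 5 terms:
Δ: -453  -613  -797  -1005
Δ²: -160  -184  -208
Δ³: -24  -24
Constant third difference = -24.
Extend backward: -160 + 24 = -136;  -453 + 136 = -317;  -711 + 317 = -394

-394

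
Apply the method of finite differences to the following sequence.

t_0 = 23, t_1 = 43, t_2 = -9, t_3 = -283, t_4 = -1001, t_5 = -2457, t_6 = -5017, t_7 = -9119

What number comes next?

D1: 20  -52  -274  -718  -1456  -2560  -4102
D2: -72  -222  -444  -738  -1104  -1542
D3: -150  -222  -294  -366  -438
D4: -72  -72  -72  -72
Fourth differences constant at -72.
-438 − 72 = -510;  -1542 − 510 = -2052;  -4102 − 2052 = -6154;  -9119 − 6154 = -15273

-15273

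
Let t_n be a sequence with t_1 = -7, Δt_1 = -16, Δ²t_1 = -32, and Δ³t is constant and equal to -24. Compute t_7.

-1063

Build the table forward from the leading diagonal:
Third differences: -24  -24  -24  -24  -24  -24  -24
Second differences: -32  -56  -80  -104  -128  -152  -176
First differences: -16  -48  -104  -184  -288  -416  -568
t: -7  -23  -71  -175  -359  -647  -1063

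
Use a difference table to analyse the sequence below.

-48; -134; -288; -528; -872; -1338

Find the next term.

-1944

D1: -86, -154, -240, -344, -466
D2: -68, -86, -104, -122
D3: -18, -18, -18
The third differences are constant (-18).
-122 − 18 = -140;  -466 − 140 = -606;  -1338 − 606 = -1944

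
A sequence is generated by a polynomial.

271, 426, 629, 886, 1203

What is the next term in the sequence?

1586

155  203  257  317
48  54  60
6  6
The third differences are constant (6).
60 + 6 = 66;  317 + 66 = 383;  1203 + 383 = 1586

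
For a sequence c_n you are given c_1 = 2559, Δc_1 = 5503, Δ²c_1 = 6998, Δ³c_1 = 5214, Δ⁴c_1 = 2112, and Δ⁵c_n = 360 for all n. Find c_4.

45276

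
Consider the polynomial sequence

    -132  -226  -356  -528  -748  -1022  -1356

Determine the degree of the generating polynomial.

3

Δ: -94, -130, -172, -220, -274, -334
Δ²: -36, -42, -48, -54, -60
Δ³: -6, -6, -6, -6
The third differences are constant, so the polynomial has degree 3.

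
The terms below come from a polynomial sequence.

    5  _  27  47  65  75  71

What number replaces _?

Using the last 5 terms:
D1: 20, 18, 10, -4
D2: -2, -8, -14
D3: -6, -6
Constant third difference = -6.
Extend backward: -2 + 6 = 4;  20 − 4 = 16;  27 − 16 = 11

11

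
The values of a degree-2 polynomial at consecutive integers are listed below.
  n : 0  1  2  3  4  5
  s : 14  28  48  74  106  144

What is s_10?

D1: 14 , 20 , 26 , 32 , 38
D2: 6 , 6 , 6 , 6
Second differences constant at 6.
38 + 6 = 44;  144 + 44 = 188
44 + 6 = 50;  188 + 50 = 238
50 + 6 = 56;  238 + 56 = 294
56 + 6 = 62;  294 + 62 = 356
62 + 6 = 68;  356 + 68 = 424

424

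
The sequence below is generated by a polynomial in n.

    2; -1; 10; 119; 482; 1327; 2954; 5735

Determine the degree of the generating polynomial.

-3, 11, 109, 363, 845, 1627, 2781
14, 98, 254, 482, 782, 1154
84, 156, 228, 300, 372
72, 72, 72, 72
The fourth differences are constant, so the polynomial has degree 4.

4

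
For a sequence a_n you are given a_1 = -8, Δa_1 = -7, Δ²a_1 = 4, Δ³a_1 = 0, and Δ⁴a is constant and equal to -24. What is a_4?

-17

Build the table forward from the leading diagonal:
D4: -24, -24, -24, -24
D3: 0, -24, -48, -72
D2: 4, 4, -20, -68
D1: -7, -3, 1, -19
a: -8, -15, -18, -17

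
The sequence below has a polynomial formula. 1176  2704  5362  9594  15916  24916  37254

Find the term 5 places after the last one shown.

177154

Δ: 1528, 2658, 4232, 6322, 9000, 12338
Δ²: 1130, 1574, 2090, 2678, 3338
Δ³: 444, 516, 588, 660
Δ⁴: 72, 72, 72
Fourth differences constant at 72.
660 + 72 = 732;  3338 + 732 = 4070;  12338 + 4070 = 16408;  37254 + 16408 = 53662
732 + 72 = 804;  4070 + 804 = 4874;  16408 + 4874 = 21282;  53662 + 21282 = 74944
804 + 72 = 876;  4874 + 876 = 5750;  21282 + 5750 = 27032;  74944 + 27032 = 101976
876 + 72 = 948;  5750 + 948 = 6698;  27032 + 6698 = 33730;  101976 + 33730 = 135706
948 + 72 = 1020;  6698 + 1020 = 7718;  33730 + 7718 = 41448;  135706 + 41448 = 177154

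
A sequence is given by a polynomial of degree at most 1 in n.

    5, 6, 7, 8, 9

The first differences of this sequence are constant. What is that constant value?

1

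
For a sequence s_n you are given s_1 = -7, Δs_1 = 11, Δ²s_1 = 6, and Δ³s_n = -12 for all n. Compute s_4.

Build the table forward from the leading diagonal:
D3: -12, -12, -12, -12
D2: 6, -6, -18, -30
D1: 11, 17, 11, -7
s: -7, 4, 21, 32

32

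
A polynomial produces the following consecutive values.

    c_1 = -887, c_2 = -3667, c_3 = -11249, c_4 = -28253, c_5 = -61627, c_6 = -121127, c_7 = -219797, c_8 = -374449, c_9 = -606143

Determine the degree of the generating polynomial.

D1: -2780, -7582, -17004, -33374, -59500, -98670, -154652, -231694
D2: -4802, -9422, -16370, -26126, -39170, -55982, -77042
D3: -4620, -6948, -9756, -13044, -16812, -21060
D4: -2328, -2808, -3288, -3768, -4248
D5: -480, -480, -480, -480
The fifth differences are constant, so the polynomial has degree 5.

5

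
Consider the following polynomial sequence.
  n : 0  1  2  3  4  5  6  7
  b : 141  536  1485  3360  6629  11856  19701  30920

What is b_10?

93821

First differences: 395 , 949 , 1875 , 3269 , 5227 , 7845 , 11219
Second differences: 554 , 926 , 1394 , 1958 , 2618 , 3374
Third differences: 372 , 468 , 564 , 660 , 756
Fourth differences: 96 , 96 , 96 , 96
The fourth differences are constant (96).
756 + 96 = 852;  3374 + 852 = 4226;  11219 + 4226 = 15445;  30920 + 15445 = 46365
852 + 96 = 948;  4226 + 948 = 5174;  15445 + 5174 = 20619;  46365 + 20619 = 66984
948 + 96 = 1044;  5174 + 1044 = 6218;  20619 + 6218 = 26837;  66984 + 26837 = 93821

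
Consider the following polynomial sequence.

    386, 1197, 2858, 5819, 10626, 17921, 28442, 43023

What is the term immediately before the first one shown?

71

First differences: 811, 1661, 2961, 4807, 7295, 10521, 14581
Second differences: 850, 1300, 1846, 2488, 3226, 4060
Third differences: 450, 546, 642, 738, 834
Fourth differences: 96, 96, 96, 96
The fourth differences are constant at 96.
Work back: 450 − 96 = 354;  850 − 354 = 496;  811 − 496 = 315;  386 − 315 = 71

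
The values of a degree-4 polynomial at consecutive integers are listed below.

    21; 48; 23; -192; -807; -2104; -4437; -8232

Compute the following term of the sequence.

-13987

First differences: 27, -25, -215, -615, -1297, -2333, -3795
Second differences: -52, -190, -400, -682, -1036, -1462
Third differences: -138, -210, -282, -354, -426
Fourth differences: -72, -72, -72, -72
Constant fourth difference = -72, so extend:
-426 − 72 = -498;  -1462 − 498 = -1960;  -3795 − 1960 = -5755;  -8232 − 5755 = -13987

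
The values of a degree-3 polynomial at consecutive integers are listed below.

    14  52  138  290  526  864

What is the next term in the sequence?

1322

Δ: 38 , 86 , 152 , 236 , 338
Δ²: 48 , 66 , 84 , 102
Δ³: 18 , 18 , 18
Third differences constant at 18.
102 + 18 = 120;  338 + 120 = 458;  864 + 458 = 1322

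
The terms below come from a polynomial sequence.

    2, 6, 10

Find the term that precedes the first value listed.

First differences: 4, 4
The first differences are constant at 4.
Work back: 2 − 4 = -2

-2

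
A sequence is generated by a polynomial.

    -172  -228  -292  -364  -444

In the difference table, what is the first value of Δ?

First differences: -56, -64, -72, -80
Second differences: -8, -8, -8

-56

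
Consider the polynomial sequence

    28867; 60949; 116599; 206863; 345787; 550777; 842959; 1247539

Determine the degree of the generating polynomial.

First differences: 32082, 55650, 90264, 138924, 204990, 292182, 404580
Second differences: 23568, 34614, 48660, 66066, 87192, 112398
Third differences: 11046, 14046, 17406, 21126, 25206
Fourth differences: 3000, 3360, 3720, 4080
Fifth differences: 360, 360, 360
The fifth differences are constant, so the polynomial has degree 5.

5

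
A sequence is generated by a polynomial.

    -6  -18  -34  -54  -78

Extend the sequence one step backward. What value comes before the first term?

2

-12  -16  -20  -24
-4  -4  -4
The second differences are constant at -4.
Work back: -12 + 4 = -8;  -6 + 8 = 2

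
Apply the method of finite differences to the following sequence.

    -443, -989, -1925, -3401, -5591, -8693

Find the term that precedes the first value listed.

-161

First differences: -546, -936, -1476, -2190, -3102
Second differences: -390, -540, -714, -912
Third differences: -150, -174, -198
Fourth differences: -24, -24
The fourth differences are constant at -24.
Work back: -150 + 24 = -126;  -390 + 126 = -264;  -546 + 264 = -282;  -443 + 282 = -161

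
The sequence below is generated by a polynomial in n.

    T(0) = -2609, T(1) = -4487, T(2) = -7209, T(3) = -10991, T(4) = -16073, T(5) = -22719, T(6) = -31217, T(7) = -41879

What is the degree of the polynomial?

4

-1878, -2722, -3782, -5082, -6646, -8498, -10662
-844, -1060, -1300, -1564, -1852, -2164
-216, -240, -264, -288, -312
-24, -24, -24, -24
The fourth differences are constant, so the polynomial has degree 4.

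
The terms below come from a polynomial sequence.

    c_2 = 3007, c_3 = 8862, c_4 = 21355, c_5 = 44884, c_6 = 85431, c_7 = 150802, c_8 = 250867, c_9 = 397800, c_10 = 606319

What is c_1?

Δ: 5855, 12493, 23529, 40547, 65371, 100065, 146933, 208519
Δ²: 6638, 11036, 17018, 24824, 34694, 46868, 61586
Δ³: 4398, 5982, 7806, 9870, 12174, 14718
Δ⁴: 1584, 1824, 2064, 2304, 2544
Δ⁵: 240, 240, 240, 240
The fifth differences are constant at 240.
Work back: 1584 − 240 = 1344;  4398 − 1344 = 3054;  6638 − 3054 = 3584;  5855 − 3584 = 2271;  3007 − 2271 = 736

736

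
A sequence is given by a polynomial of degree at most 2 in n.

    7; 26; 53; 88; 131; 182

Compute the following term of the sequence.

19, 27, 35, 43, 51
8, 8, 8, 8
Constant second difference = 8, so extend:
51 + 8 = 59;  182 + 59 = 241

241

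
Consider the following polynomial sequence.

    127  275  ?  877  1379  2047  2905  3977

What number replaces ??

Using the last 5 terms:
Δ: 502, 668, 858, 1072
Δ²: 166, 190, 214
Δ³: 24, 24
Constant third difference = 24.
Extend backward: 166 − 24 = 142;  502 − 142 = 360;  877 − 360 = 517

517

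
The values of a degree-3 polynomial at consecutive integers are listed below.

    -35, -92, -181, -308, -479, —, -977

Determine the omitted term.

-700

Using the first 5 terms:
D1: -57, -89, -127, -171
D2: -32, -38, -44
D3: -6, -6
Constant third difference = -6.
Extend forward: -44 − 6 = -50;  -171 − 50 = -221;  -479 − 221 = -700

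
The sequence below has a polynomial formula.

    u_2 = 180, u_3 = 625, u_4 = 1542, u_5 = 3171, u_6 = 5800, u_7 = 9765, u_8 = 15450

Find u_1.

15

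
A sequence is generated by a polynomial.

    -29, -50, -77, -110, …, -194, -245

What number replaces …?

-149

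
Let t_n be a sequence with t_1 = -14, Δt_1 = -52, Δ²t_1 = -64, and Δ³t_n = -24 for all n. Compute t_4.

-386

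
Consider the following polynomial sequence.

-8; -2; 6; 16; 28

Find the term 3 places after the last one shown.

76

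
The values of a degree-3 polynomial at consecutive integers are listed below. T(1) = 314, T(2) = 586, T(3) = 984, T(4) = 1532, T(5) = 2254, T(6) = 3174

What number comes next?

4316

D1: 272, 398, 548, 722, 920
D2: 126, 150, 174, 198
D3: 24, 24, 24
The third differences are constant (24).
198 + 24 = 222;  920 + 222 = 1142;  3174 + 1142 = 4316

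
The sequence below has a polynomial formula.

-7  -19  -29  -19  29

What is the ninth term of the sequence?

Δ: -12  -10  10  48
Δ²: 2  20  38
Δ³: 18  18
Constant third difference = 18, so extend:
38 + 18 = 56;  48 + 56 = 104;  29 + 104 = 133
56 + 18 = 74;  104 + 74 = 178;  133 + 178 = 311
74 + 18 = 92;  178 + 92 = 270;  311 + 270 = 581
92 + 18 = 110;  270 + 110 = 380;  581 + 380 = 961

961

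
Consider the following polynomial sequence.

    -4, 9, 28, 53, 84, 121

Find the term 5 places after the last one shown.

396

Δ: 13, 19, 25, 31, 37
Δ²: 6, 6, 6, 6
Second differences constant at 6.
37 + 6 = 43;  121 + 43 = 164
43 + 6 = 49;  164 + 49 = 213
49 + 6 = 55;  213 + 55 = 268
55 + 6 = 61;  268 + 61 = 329
61 + 6 = 67;  329 + 67 = 396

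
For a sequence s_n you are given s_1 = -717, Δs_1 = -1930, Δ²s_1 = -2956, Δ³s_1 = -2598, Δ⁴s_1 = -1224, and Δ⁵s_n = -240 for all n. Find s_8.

Build the table forward from the leading diagonal:
D5: -240, -240, -240, -240, -240, -240, -240, -240
D4: -1224, -1464, -1704, -1944, -2184, -2424, -2664, -2904
D3: -2598, -3822, -5286, -6990, -8934, -11118, -13542, -16206
D2: -2956, -5554, -9376, -14662, -21652, -30586, -41704, -55246
D1: -1930, -4886, -10440, -19816, -34478, -56130, -86716, -128420
s: -717, -2647, -7533, -17973, -37789, -72267, -128397, -215113

-215113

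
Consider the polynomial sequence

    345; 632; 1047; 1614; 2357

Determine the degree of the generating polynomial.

287, 415, 567, 743
128, 152, 176
24, 24
The third differences are constant, so the polynomial has degree 3.

3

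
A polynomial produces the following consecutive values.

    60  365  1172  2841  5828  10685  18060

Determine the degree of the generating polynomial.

4

305, 807, 1669, 2987, 4857, 7375
502, 862, 1318, 1870, 2518
360, 456, 552, 648
96, 96, 96
The fourth differences are constant, so the polynomial has degree 4.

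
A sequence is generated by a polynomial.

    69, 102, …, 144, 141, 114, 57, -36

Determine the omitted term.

129

Using the last 5 terms:
Δ: -3, -27, -57, -93
Δ²: -24, -30, -36
Δ³: -6, -6
Constant third difference = -6.
Extend backward: -24 + 6 = -18;  -3 + 18 = 15;  144 − 15 = 129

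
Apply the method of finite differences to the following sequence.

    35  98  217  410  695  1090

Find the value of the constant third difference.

Δ: 63, 119, 193, 285, 395
Δ²: 56, 74, 92, 110
Δ³: 18, 18, 18

18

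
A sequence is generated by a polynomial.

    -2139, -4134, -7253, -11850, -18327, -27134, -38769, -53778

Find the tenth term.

-1995 , -3119 , -4597 , -6477 , -8807 , -11635 , -15009
-1124 , -1478 , -1880 , -2330 , -2828 , -3374
-354 , -402 , -450 , -498 , -546
-48 , -48 , -48 , -48
The fourth differences are constant (-48).
-546 − 48 = -594;  -3374 − 594 = -3968;  -15009 − 3968 = -18977;  -53778 − 18977 = -72755
-594 − 48 = -642;  -3968 − 642 = -4610;  -18977 − 4610 = -23587;  -72755 − 23587 = -96342

-96342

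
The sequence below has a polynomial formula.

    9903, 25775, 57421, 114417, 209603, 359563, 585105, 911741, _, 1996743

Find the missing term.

1370167

Using the first 8 terms:
15872, 31646, 56996, 95186, 149960, 225542, 326636
15774, 25350, 38190, 54774, 75582, 101094
9576, 12840, 16584, 20808, 25512
3264, 3744, 4224, 4704
480, 480, 480
Constant fifth difference = 480.
Extend forward: 4704 + 480 = 5184;  25512 + 5184 = 30696;  101094 + 30696 = 131790;  326636 + 131790 = 458426;  911741 + 458426 = 1370167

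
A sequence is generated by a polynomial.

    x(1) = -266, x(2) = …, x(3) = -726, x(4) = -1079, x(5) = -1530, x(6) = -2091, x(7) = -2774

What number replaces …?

Using the last 5 terms:
First differences: -353  -451  -561  -683
Second differences: -98  -110  -122
Third differences: -12  -12
Constant third difference = -12.
Extend backward: -98 + 12 = -86;  -353 + 86 = -267;  -726 + 267 = -459

-459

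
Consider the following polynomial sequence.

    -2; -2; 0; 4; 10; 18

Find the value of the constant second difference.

2

D1: 0, 2, 4, 6, 8
D2: 2, 2, 2, 2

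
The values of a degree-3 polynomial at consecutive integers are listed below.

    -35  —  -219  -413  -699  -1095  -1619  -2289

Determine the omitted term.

Using the last 6 terms:
D1: -194, -286, -396, -524, -670
D2: -92, -110, -128, -146
D3: -18, -18, -18
Constant third difference = -18.
Extend backward: -92 + 18 = -74;  -194 + 74 = -120;  -219 + 120 = -99

-99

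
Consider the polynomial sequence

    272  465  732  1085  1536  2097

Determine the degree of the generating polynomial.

First differences: 193, 267, 353, 451, 561
Second differences: 74, 86, 98, 110
Third differences: 12, 12, 12
The third differences are constant, so the polynomial has degree 3.

3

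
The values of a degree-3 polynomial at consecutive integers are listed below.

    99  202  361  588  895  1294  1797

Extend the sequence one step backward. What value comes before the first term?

40

D1: 103, 159, 227, 307, 399, 503
D2: 56, 68, 80, 92, 104
D3: 12, 12, 12, 12
The third differences are constant at 12.
Work back: 56 − 12 = 44;  103 − 44 = 59;  99 − 59 = 40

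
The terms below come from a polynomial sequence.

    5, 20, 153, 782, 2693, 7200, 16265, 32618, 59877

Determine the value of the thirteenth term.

388133

D1: 15, 133, 629, 1911, 4507, 9065, 16353, 27259
D2: 118, 496, 1282, 2596, 4558, 7288, 10906
D3: 378, 786, 1314, 1962, 2730, 3618
D4: 408, 528, 648, 768, 888
D5: 120, 120, 120, 120
The fifth differences are constant (120).
888 + 120 = 1008;  3618 + 1008 = 4626;  10906 + 4626 = 15532;  27259 + 15532 = 42791;  59877 + 42791 = 102668
1008 + 120 = 1128;  4626 + 1128 = 5754;  15532 + 5754 = 21286;  42791 + 21286 = 64077;  102668 + 64077 = 166745
1128 + 120 = 1248;  5754 + 1248 = 7002;  21286 + 7002 = 28288;  64077 + 28288 = 92365;  166745 + 92365 = 259110
1248 + 120 = 1368;  7002 + 1368 = 8370;  28288 + 8370 = 36658;  92365 + 36658 = 129023;  259110 + 129023 = 388133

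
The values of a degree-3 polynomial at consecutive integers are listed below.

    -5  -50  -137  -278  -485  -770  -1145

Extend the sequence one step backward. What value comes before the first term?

10

D1: -45  -87  -141  -207  -285  -375
D2: -42  -54  -66  -78  -90
D3: -12  -12  -12  -12
The third differences are constant at -12.
Work back: -42 + 12 = -30;  -45 + 30 = -15;  -5 + 15 = 10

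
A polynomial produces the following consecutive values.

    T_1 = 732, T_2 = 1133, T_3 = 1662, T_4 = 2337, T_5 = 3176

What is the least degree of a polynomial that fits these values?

3

D1: 401, 529, 675, 839
D2: 128, 146, 164
D3: 18, 18
The third differences are constant, so the polynomial has degree 3.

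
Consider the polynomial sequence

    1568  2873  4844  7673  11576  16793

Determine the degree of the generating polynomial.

4

First differences: 1305, 1971, 2829, 3903, 5217
Second differences: 666, 858, 1074, 1314
Third differences: 192, 216, 240
Fourth differences: 24, 24
The fourth differences are constant, so the polynomial has degree 4.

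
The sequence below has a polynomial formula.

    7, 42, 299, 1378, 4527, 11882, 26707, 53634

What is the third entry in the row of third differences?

First differences: 35, 257, 1079, 3149, 7355, 14825, 26927
Second differences: 222, 822, 2070, 4206, 7470, 12102
Third differences: 600, 1248, 2136, 3264, 4632
Fourth differences: 648, 888, 1128, 1368
Fifth differences: 240, 240, 240

2136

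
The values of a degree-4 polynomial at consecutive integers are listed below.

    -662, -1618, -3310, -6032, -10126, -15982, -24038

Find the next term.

-34780

D1: -956  -1692  -2722  -4094  -5856  -8056
D2: -736  -1030  -1372  -1762  -2200
D3: -294  -342  -390  -438
D4: -48  -48  -48
The fourth differences are constant (-48).
-438 − 48 = -486;  -2200 − 486 = -2686;  -8056 − 2686 = -10742;  -24038 − 10742 = -34780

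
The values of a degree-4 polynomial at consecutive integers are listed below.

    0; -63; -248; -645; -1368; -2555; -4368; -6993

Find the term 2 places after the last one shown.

First differences: -63, -185, -397, -723, -1187, -1813, -2625
Second differences: -122, -212, -326, -464, -626, -812
Third differences: -90, -114, -138, -162, -186
Fourth differences: -24, -24, -24, -24
Constant fourth difference = -24, so extend:
-186 − 24 = -210;  -812 − 210 = -1022;  -2625 − 1022 = -3647;  -6993 − 3647 = -10640
-210 − 24 = -234;  -1022 − 234 = -1256;  -3647 − 1256 = -4903;  -10640 − 4903 = -15543

-15543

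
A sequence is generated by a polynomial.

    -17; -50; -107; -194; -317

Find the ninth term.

-1289

Δ: -33, -57, -87, -123
Δ²: -24, -30, -36
Δ³: -6, -6
Constant third difference = -6, so extend:
-36 − 6 = -42;  -123 − 42 = -165;  -317 − 165 = -482
-42 − 6 = -48;  -165 − 48 = -213;  -482 − 213 = -695
-48 − 6 = -54;  -213 − 54 = -267;  -695 − 267 = -962
-54 − 6 = -60;  -267 − 60 = -327;  -962 − 327 = -1289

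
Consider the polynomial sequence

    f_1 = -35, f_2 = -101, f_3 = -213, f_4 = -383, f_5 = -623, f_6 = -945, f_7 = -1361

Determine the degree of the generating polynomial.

3

-66, -112, -170, -240, -322, -416
-46, -58, -70, -82, -94
-12, -12, -12, -12
The third differences are constant, so the polynomial has degree 3.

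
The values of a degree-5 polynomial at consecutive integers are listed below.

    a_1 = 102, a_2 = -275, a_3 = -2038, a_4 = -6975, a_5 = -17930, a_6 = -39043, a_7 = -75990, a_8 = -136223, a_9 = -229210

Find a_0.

65

Δ: -377  -1763  -4937  -10955  -21113  -36947  -60233  -92987
Δ²: -1386  -3174  -6018  -10158  -15834  -23286  -32754
Δ³: -1788  -2844  -4140  -5676  -7452  -9468
Δ⁴: -1056  -1296  -1536  -1776  -2016
Δ⁵: -240  -240  -240  -240
The fifth differences are constant at -240.
Work back: -1056 + 240 = -816;  -1788 + 816 = -972;  -1386 + 972 = -414;  -377 + 414 = 37;  102 − 37 = 65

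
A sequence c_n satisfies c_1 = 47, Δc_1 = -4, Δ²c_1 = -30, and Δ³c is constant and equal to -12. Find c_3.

9

Build the table forward from the leading diagonal:
Third differences: -12  -12  -12
Second differences: -30  -42  -54
First differences: -4  -34  -76
c: 47  43  9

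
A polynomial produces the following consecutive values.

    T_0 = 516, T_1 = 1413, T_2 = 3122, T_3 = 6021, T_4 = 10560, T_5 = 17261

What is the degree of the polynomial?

4

Δ: 897, 1709, 2899, 4539, 6701
Δ²: 812, 1190, 1640, 2162
Δ³: 378, 450, 522
Δ⁴: 72, 72
The fourth differences are constant, so the polynomial has degree 4.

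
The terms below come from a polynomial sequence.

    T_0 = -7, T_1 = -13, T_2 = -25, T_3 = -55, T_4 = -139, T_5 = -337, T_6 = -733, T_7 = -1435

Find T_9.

-4309

-6, -12, -30, -84, -198, -396, -702
-6, -18, -54, -114, -198, -306
-12, -36, -60, -84, -108
-24, -24, -24, -24
Fourth differences constant at -24.
-108 − 24 = -132;  -306 − 132 = -438;  -702 − 438 = -1140;  -1435 − 1140 = -2575
-132 − 24 = -156;  -438 − 156 = -594;  -1140 − 594 = -1734;  -2575 − 1734 = -4309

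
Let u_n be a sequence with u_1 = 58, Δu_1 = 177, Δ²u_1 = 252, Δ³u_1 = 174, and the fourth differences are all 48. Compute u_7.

Build the table forward from the leading diagonal:
Δ⁴: 48, 48, 48, 48, 48, 48, 48
Δ³: 174, 222, 270, 318, 366, 414, 462
Δ²: 252, 426, 648, 918, 1236, 1602, 2016
Δ: 177, 429, 855, 1503, 2421, 3657, 5259
u: 58, 235, 664, 1519, 3022, 5443, 9100

9100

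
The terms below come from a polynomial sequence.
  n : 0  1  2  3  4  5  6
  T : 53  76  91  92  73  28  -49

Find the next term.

-164

First differences: 23  15  1  -19  -45  -77
Second differences: -8  -14  -20  -26  -32
Third differences: -6  -6  -6  -6
The third differences are constant (-6).
-32 − 6 = -38;  -77 − 38 = -115;  -49 − 115 = -164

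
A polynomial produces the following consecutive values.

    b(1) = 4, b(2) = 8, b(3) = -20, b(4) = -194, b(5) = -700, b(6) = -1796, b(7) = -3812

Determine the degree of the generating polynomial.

4, -28, -174, -506, -1096, -2016
-32, -146, -332, -590, -920
-114, -186, -258, -330
-72, -72, -72
The fourth differences are constant, so the polynomial has degree 4.

4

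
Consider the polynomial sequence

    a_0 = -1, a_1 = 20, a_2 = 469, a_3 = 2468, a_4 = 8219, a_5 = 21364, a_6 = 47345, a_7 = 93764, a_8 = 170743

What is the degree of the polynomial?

5

D1: 21, 449, 1999, 5751, 13145, 25981, 46419, 76979
D2: 428, 1550, 3752, 7394, 12836, 20438, 30560
D3: 1122, 2202, 3642, 5442, 7602, 10122
D4: 1080, 1440, 1800, 2160, 2520
D5: 360, 360, 360, 360
The fifth differences are constant, so the polynomial has degree 5.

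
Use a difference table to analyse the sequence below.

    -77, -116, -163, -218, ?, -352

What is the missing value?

Using the first 4 terms:
First differences: -39, -47, -55
Second differences: -8, -8
Constant second difference = -8.
Extend forward: -55 − 8 = -63;  -218 − 63 = -281

-281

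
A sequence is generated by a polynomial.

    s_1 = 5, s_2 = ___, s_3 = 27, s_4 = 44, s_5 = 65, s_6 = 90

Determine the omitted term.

Using the last 4 terms:
First differences: 17, 21, 25
Second differences: 4, 4
Constant second difference = 4.
Extend backward: 17 − 4 = 13;  27 − 13 = 14

14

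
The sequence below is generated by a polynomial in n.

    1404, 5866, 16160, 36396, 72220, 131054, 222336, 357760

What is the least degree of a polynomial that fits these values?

5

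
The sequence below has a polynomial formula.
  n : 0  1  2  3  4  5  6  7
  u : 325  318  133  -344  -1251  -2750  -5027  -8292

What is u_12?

First differences: -7, -185, -477, -907, -1499, -2277, -3265
Second differences: -178, -292, -430, -592, -778, -988
Third differences: -114, -138, -162, -186, -210
Fourth differences: -24, -24, -24, -24
Fourth differences constant at -24.
-210 − 24 = -234;  -988 − 234 = -1222;  -3265 − 1222 = -4487;  -8292 − 4487 = -12779
-234 − 24 = -258;  -1222 − 258 = -1480;  -4487 − 1480 = -5967;  -12779 − 5967 = -18746
-258 − 24 = -282;  -1480 − 282 = -1762;  -5967 − 1762 = -7729;  -18746 − 7729 = -26475
-282 − 24 = -306;  -1762 − 306 = -2068;  -7729 − 2068 = -9797;  -26475 − 9797 = -36272
-306 − 24 = -330;  -2068 − 330 = -2398;  -9797 − 2398 = -12195;  -36272 − 12195 = -48467

-48467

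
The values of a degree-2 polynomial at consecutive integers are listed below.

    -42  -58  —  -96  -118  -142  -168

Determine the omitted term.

Using the last 4 terms:
Δ: -22, -24, -26
Δ²: -2, -2
Constant second difference = -2.
Extend backward: -22 + 2 = -20;  -96 + 20 = -76

-76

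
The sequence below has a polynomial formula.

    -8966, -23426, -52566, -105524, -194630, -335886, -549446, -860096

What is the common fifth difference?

-480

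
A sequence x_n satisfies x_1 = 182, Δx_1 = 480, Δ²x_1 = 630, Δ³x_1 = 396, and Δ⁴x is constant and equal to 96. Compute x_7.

21872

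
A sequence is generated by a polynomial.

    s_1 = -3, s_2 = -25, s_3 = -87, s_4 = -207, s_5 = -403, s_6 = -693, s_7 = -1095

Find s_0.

Δ: -22  -62  -120  -196  -290  -402
Δ²: -40  -58  -76  -94  -112
Δ³: -18  -18  -18  -18
The third differences are constant at -18.
Work back: -40 + 18 = -22;  -22 + 22 = 0;  -3 + 0 = -3

-3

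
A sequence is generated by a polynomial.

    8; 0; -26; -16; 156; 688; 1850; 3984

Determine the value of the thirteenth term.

46244

-8 , -26 , 10 , 172 , 532 , 1162 , 2134
-18 , 36 , 162 , 360 , 630 , 972
54 , 126 , 198 , 270 , 342
72 , 72 , 72 , 72
Fourth differences constant at 72.
342 + 72 = 414;  972 + 414 = 1386;  2134 + 1386 = 3520;  3984 + 3520 = 7504
414 + 72 = 486;  1386 + 486 = 1872;  3520 + 1872 = 5392;  7504 + 5392 = 12896
486 + 72 = 558;  1872 + 558 = 2430;  5392 + 2430 = 7822;  12896 + 7822 = 20718
558 + 72 = 630;  2430 + 630 = 3060;  7822 + 3060 = 10882;  20718 + 10882 = 31600
630 + 72 = 702;  3060 + 702 = 3762;  10882 + 3762 = 14644;  31600 + 14644 = 46244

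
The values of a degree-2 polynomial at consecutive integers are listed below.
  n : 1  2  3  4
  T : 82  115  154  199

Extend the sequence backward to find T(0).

D1: 33, 39, 45
D2: 6, 6
The second differences are constant at 6.
Work back: 33 − 6 = 27;  82 − 27 = 55

55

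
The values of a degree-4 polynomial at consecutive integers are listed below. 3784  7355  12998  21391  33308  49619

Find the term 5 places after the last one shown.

Δ: 3571, 5643, 8393, 11917, 16311
Δ²: 2072, 2750, 3524, 4394
Δ³: 678, 774, 870
Δ⁴: 96, 96
The fourth differences are constant (96).
870 + 96 = 966;  4394 + 966 = 5360;  16311 + 5360 = 21671;  49619 + 21671 = 71290
966 + 96 = 1062;  5360 + 1062 = 6422;  21671 + 6422 = 28093;  71290 + 28093 = 99383
1062 + 96 = 1158;  6422 + 1158 = 7580;  28093 + 7580 = 35673;  99383 + 35673 = 135056
1158 + 96 = 1254;  7580 + 1254 = 8834;  35673 + 8834 = 44507;  135056 + 44507 = 179563
1254 + 96 = 1350;  8834 + 1350 = 10184;  44507 + 10184 = 54691;  179563 + 54691 = 234254

234254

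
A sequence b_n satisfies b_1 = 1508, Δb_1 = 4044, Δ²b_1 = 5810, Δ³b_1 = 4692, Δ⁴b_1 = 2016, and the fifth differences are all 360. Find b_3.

15406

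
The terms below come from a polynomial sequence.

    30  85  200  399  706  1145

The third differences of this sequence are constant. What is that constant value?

First differences: 55, 115, 199, 307, 439
Second differences: 60, 84, 108, 132
Third differences: 24, 24, 24

24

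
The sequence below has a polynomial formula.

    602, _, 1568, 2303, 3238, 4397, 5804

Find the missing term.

1009

Using the last 5 terms:
Δ: 735, 935, 1159, 1407
Δ²: 200, 224, 248
Δ³: 24, 24
Constant third difference = 24.
Extend backward: 200 − 24 = 176;  735 − 176 = 559;  1568 − 559 = 1009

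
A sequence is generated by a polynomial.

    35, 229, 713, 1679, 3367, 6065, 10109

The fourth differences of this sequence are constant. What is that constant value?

48

First differences: 194, 484, 966, 1688, 2698, 4044
Second differences: 290, 482, 722, 1010, 1346
Third differences: 192, 240, 288, 336
Fourth differences: 48, 48, 48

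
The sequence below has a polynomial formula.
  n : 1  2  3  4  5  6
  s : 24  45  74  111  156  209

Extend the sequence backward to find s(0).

First differences: 21, 29, 37, 45, 53
Second differences: 8, 8, 8, 8
The second differences are constant at 8.
Work back: 21 − 8 = 13;  24 − 13 = 11

11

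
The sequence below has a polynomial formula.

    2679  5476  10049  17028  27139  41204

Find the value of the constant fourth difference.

Δ: 2797, 4573, 6979, 10111, 14065
Δ²: 1776, 2406, 3132, 3954
Δ³: 630, 726, 822
Δ⁴: 96, 96

96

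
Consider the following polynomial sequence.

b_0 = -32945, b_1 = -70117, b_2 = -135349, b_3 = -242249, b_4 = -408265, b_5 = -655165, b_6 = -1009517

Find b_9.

-3065045

Δ: -37172, -65232, -106900, -166016, -246900, -354352
Δ²: -28060, -41668, -59116, -80884, -107452
Δ³: -13608, -17448, -21768, -26568
Δ⁴: -3840, -4320, -4800
Δ⁵: -480, -480
Fifth differences constant at -480.
-4800 − 480 = -5280;  -26568 − 5280 = -31848;  -107452 − 31848 = -139300;  -354352 − 139300 = -493652;  -1009517 − 493652 = -1503169
-5280 − 480 = -5760;  -31848 − 5760 = -37608;  -139300 − 37608 = -176908;  -493652 − 176908 = -670560;  -1503169 − 670560 = -2173729
-5760 − 480 = -6240;  -37608 − 6240 = -43848;  -176908 − 43848 = -220756;  -670560 − 220756 = -891316;  -2173729 − 891316 = -3065045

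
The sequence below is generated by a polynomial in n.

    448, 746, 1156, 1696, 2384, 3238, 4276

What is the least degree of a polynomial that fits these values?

3

298, 410, 540, 688, 854, 1038
112, 130, 148, 166, 184
18, 18, 18, 18
The third differences are constant, so the polynomial has degree 3.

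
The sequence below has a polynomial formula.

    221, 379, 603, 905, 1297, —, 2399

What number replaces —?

Using the first 5 terms:
Δ: 158  224  302  392
Δ²: 66  78  90
Δ³: 12  12
Constant third difference = 12.
Extend forward: 90 + 12 = 102;  392 + 102 = 494;  1297 + 494 = 1791

1791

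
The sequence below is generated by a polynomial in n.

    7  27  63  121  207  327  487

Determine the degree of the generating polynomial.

3

20, 36, 58, 86, 120, 160
16, 22, 28, 34, 40
6, 6, 6, 6
The third differences are constant, so the polynomial has degree 3.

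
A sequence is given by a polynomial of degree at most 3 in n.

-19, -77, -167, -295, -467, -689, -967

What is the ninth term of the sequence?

-58, -90, -128, -172, -222, -278
-32, -38, -44, -50, -56
-6, -6, -6, -6
The third differences are constant (-6).
-56 − 6 = -62;  -278 − 62 = -340;  -967 − 340 = -1307
-62 − 6 = -68;  -340 − 68 = -408;  -1307 − 408 = -1715

-1715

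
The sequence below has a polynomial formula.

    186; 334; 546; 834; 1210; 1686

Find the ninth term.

3834

Δ: 148, 212, 288, 376, 476
Δ²: 64, 76, 88, 100
Δ³: 12, 12, 12
The third differences are constant (12).
100 + 12 = 112;  476 + 112 = 588;  1686 + 588 = 2274
112 + 12 = 124;  588 + 124 = 712;  2274 + 712 = 2986
124 + 12 = 136;  712 + 136 = 848;  2986 + 848 = 3834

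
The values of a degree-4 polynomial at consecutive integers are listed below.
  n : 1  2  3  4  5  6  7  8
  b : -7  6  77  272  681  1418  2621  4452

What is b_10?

10766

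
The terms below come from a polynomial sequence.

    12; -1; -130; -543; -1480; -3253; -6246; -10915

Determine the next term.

-13, -129, -413, -937, -1773, -2993, -4669
-116, -284, -524, -836, -1220, -1676
-168, -240, -312, -384, -456
-72, -72, -72, -72
Fourth differences constant at -72.
-456 − 72 = -528;  -1676 − 528 = -2204;  -4669 − 2204 = -6873;  -10915 − 6873 = -17788

-17788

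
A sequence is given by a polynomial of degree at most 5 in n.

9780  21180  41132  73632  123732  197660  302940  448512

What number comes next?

11400  19952  32500  50100  73928  105280  145572
8552  12548  17600  23828  31352  40292
3996  5052  6228  7524  8940
1056  1176  1296  1416
120  120  120
Fifth differences constant at 120.
1416 + 120 = 1536;  8940 + 1536 = 10476;  40292 + 10476 = 50768;  145572 + 50768 = 196340;  448512 + 196340 = 644852

644852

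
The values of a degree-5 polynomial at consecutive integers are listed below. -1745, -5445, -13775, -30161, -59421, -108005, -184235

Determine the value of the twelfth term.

-1432625

-3700, -8330, -16386, -29260, -48584, -76230
-4630, -8056, -12874, -19324, -27646
-3426, -4818, -6450, -8322
-1392, -1632, -1872
-240, -240
Constant fifth difference = -240, so extend:
-1872 − 240 = -2112;  -8322 − 2112 = -10434;  -27646 − 10434 = -38080;  -76230 − 38080 = -114310;  -184235 − 114310 = -298545
-2112 − 240 = -2352;  -10434 − 2352 = -12786;  -38080 − 12786 = -50866;  -114310 − 50866 = -165176;  -298545 − 165176 = -463721
-2352 − 240 = -2592;  -12786 − 2592 = -15378;  -50866 − 15378 = -66244;  -165176 − 66244 = -231420;  -463721 − 231420 = -695141
-2592 − 240 = -2832;  -15378 − 2832 = -18210;  -66244 − 18210 = -84454;  -231420 − 84454 = -315874;  -695141 − 315874 = -1011015
-2832 − 240 = -3072;  -18210 − 3072 = -21282;  -84454 − 21282 = -105736;  -315874 − 105736 = -421610;  -1011015 − 421610 = -1432625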